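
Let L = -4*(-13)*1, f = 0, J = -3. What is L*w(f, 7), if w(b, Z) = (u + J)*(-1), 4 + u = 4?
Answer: 156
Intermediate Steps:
u = 0 (u = -4 + 4 = 0)
w(b, Z) = 3 (w(b, Z) = (0 - 3)*(-1) = -3*(-1) = 3)
L = 52 (L = 52*1 = 52)
L*w(f, 7) = 52*3 = 156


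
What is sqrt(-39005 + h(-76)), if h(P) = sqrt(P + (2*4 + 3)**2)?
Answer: sqrt(-39005 + 3*sqrt(5)) ≈ 197.48*I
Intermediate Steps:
h(P) = sqrt(121 + P) (h(P) = sqrt(P + (8 + 3)**2) = sqrt(P + 11**2) = sqrt(P + 121) = sqrt(121 + P))
sqrt(-39005 + h(-76)) = sqrt(-39005 + sqrt(121 - 76)) = sqrt(-39005 + sqrt(45)) = sqrt(-39005 + 3*sqrt(5))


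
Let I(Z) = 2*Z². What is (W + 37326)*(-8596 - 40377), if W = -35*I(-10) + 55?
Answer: -1487848713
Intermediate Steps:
W = -6945 (W = -70*(-10)² + 55 = -70*100 + 55 = -35*200 + 55 = -7000 + 55 = -6945)
(W + 37326)*(-8596 - 40377) = (-6945 + 37326)*(-8596 - 40377) = 30381*(-48973) = -1487848713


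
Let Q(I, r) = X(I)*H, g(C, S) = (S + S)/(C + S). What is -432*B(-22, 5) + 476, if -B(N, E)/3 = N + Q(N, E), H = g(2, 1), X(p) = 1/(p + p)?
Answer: -308612/11 ≈ -28056.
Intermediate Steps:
X(p) = 1/(2*p)
g(C, S) = 2*S/(C + S) (g(C, S) = (2*S)/(C + S) = 2*S/(C + S))
H = 2/3 (H = 2*1/(2 + 1) = 2*1/3 = 2*1*(1/3) = 2/3 ≈ 0.66667)
Q(I, r) = 1/(3*I) (Q(I, r) = (1/(2*I))*(2/3) = 1/(3*I))
B(N, E) = -1/N - 3*N (B(N, E) = -3*(N + 1/(3*N)) = -1/N - 3*N)
-432*B(-22, 5) + 476 = -432*(-1/(-22) - 3*(-22)) + 476 = -432*(-1*(-1/22) + 66) + 476 = -432*(1/22 + 66) + 476 = -432*1453/22 + 476 = -313848/11 + 476 = -308612/11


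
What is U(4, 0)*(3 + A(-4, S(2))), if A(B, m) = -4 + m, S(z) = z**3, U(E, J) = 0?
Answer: 0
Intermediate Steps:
U(4, 0)*(3 + A(-4, S(2))) = 0*(3 + (-4 + 2**3)) = 0*(3 + (-4 + 8)) = 0*(3 + 4) = 0*7 = 0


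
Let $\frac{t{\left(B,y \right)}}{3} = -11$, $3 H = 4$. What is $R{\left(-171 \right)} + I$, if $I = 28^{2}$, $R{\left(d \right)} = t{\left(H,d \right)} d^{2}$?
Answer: $-964169$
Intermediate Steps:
$H = \frac{4}{3}$ ($H = \frac{1}{3} \cdot 4 = \frac{4}{3} \approx 1.3333$)
$t{\left(B,y \right)} = -33$ ($t{\left(B,y \right)} = 3 \left(-11\right) = -33$)
$R{\left(d \right)} = - 33 d^{2}$
$I = 784$
$R{\left(-171 \right)} + I = - 33 \left(-171\right)^{2} + 784 = \left(-33\right) 29241 + 784 = -964953 + 784 = -964169$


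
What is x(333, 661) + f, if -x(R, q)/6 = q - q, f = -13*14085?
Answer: -183105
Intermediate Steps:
f = -183105
x(R, q) = 0 (x(R, q) = -6*(q - q) = -6*0 = 0)
x(333, 661) + f = 0 - 183105 = -183105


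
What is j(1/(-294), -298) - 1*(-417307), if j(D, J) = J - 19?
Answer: 416990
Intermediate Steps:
j(D, J) = -19 + J
j(1/(-294), -298) - 1*(-417307) = (-19 - 298) - 1*(-417307) = -317 + 417307 = 416990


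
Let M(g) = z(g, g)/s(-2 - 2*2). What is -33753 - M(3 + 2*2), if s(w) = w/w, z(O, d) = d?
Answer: -33760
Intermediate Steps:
s(w) = 1
M(g) = g (M(g) = g/1 = g*1 = g)
-33753 - M(3 + 2*2) = -33753 - (3 + 2*2) = -33753 - (3 + 4) = -33753 - 1*7 = -33753 - 7 = -33760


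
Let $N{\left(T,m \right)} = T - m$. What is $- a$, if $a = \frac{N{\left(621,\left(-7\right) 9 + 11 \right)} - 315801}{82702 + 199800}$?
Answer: $\frac{14324}{12841} \approx 1.1155$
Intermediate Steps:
$a = - \frac{14324}{12841}$ ($a = \frac{\left(621 - \left(\left(-7\right) 9 + 11\right)\right) - 315801}{82702 + 199800} = \frac{\left(621 - \left(-63 + 11\right)\right) - 315801}{282502} = \left(\left(621 - -52\right) - 315801\right) \frac{1}{282502} = \left(\left(621 + 52\right) - 315801\right) \frac{1}{282502} = \left(673 - 315801\right) \frac{1}{282502} = \left(-315128\right) \frac{1}{282502} = - \frac{14324}{12841} \approx -1.1155$)
$- a = \left(-1\right) \left(- \frac{14324}{12841}\right) = \frac{14324}{12841}$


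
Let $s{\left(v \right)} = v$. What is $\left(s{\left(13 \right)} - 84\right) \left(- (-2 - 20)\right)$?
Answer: $-1562$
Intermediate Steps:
$\left(s{\left(13 \right)} - 84\right) \left(- (-2 - 20)\right) = \left(13 - 84\right) \left(- (-2 - 20)\right) = \left(13 - 84\right) \left(\left(-1\right) \left(-22\right)\right) = \left(-71\right) 22 = -1562$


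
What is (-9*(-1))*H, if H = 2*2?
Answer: 36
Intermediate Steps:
H = 4
(-9*(-1))*H = -9*(-1)*4 = 9*4 = 36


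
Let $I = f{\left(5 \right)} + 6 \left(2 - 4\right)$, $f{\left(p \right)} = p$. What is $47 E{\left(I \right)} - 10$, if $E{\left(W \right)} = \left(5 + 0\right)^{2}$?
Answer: $1165$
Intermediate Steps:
$I = -7$ ($I = 5 + 6 \left(2 - 4\right) = 5 + 6 \left(-2\right) = 5 - 12 = -7$)
$E{\left(W \right)} = 25$ ($E{\left(W \right)} = 5^{2} = 25$)
$47 E{\left(I \right)} - 10 = 47 \cdot 25 - 10 = 1175 - 10 = 1165$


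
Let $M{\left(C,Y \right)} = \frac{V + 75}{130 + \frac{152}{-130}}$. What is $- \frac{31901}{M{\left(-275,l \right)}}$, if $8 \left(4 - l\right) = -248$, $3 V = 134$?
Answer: $- \frac{801416922}{23335} \approx -34344.0$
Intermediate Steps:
$V = \frac{134}{3}$ ($V = \frac{1}{3} \cdot 134 = \frac{134}{3} \approx 44.667$)
$l = 35$ ($l = 4 - -31 = 4 + 31 = 35$)
$M{\left(C,Y \right)} = \frac{23335}{25122}$ ($M{\left(C,Y \right)} = \frac{\frac{134}{3} + 75}{130 + \frac{152}{-130}} = \frac{359}{3 \left(130 + 152 \left(- \frac{1}{130}\right)\right)} = \frac{359}{3 \left(130 - \frac{76}{65}\right)} = \frac{359}{3 \cdot \frac{8374}{65}} = \frac{359}{3} \cdot \frac{65}{8374} = \frac{23335}{25122}$)
$- \frac{31901}{M{\left(-275,l \right)}} = - \frac{31901}{\frac{23335}{25122}} = \left(-31901\right) \frac{25122}{23335} = - \frac{801416922}{23335}$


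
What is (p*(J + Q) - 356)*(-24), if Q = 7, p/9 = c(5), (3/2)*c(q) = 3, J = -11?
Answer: 10272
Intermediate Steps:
c(q) = 2 (c(q) = (⅔)*3 = 2)
p = 18 (p = 9*2 = 18)
(p*(J + Q) - 356)*(-24) = (18*(-11 + 7) - 356)*(-24) = (18*(-4) - 356)*(-24) = (-72 - 356)*(-24) = -428*(-24) = 10272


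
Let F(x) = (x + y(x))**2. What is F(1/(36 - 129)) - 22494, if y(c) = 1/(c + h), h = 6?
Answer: -60359065480430/2683343601 ≈ -22494.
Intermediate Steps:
y(c) = 1/(6 + c) (y(c) = 1/(c + 6) = 1/(6 + c))
F(x) = (x + 1/(6 + x))**2
F(1/(36 - 129)) - 22494 = (1/(36 - 129) + 1/(6 + 1/(36 - 129)))**2 - 22494 = (1/(-93) + 1/(6 + 1/(-93)))**2 - 22494 = (-1/93 + 1/(6 - 1/93))**2 - 22494 = (-1/93 + 1/(557/93))**2 - 22494 = (-1/93 + 93/557)**2 - 22494 = (8092/51801)**2 - 22494 = 65480464/2683343601 - 22494 = -60359065480430/2683343601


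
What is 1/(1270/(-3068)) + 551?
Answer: 348351/635 ≈ 548.58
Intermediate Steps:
1/(1270/(-3068)) + 551 = 1/(1270*(-1/3068)) + 551 = 1/(-635/1534) + 551 = -1534/635 + 551 = 348351/635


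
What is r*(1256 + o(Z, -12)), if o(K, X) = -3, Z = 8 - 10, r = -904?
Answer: -1132712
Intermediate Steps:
Z = -2
r*(1256 + o(Z, -12)) = -904*(1256 - 3) = -904*1253 = -1132712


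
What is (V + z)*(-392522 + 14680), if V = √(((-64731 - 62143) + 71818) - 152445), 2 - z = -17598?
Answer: -6650019200 - 377842*I*√207501 ≈ -6.65e+9 - 1.7212e+8*I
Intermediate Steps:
z = 17600 (z = 2 - 1*(-17598) = 2 + 17598 = 17600)
V = I*√207501 (V = √((-126874 + 71818) - 152445) = √(-55056 - 152445) = √(-207501) = I*√207501 ≈ 455.52*I)
(V + z)*(-392522 + 14680) = (I*√207501 + 17600)*(-392522 + 14680) = (17600 + I*√207501)*(-377842) = -6650019200 - 377842*I*√207501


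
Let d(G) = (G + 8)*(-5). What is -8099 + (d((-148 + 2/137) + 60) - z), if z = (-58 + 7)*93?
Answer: -404982/137 ≈ -2956.1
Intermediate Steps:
d(G) = -40 - 5*G (d(G) = (8 + G)*(-5) = -40 - 5*G)
z = -4743 (z = -51*93 = -4743)
-8099 + (d((-148 + 2/137) + 60) - z) = -8099 + ((-40 - 5*((-148 + 2/137) + 60)) - 1*(-4743)) = -8099 + ((-40 - 5*((-148 + 2*(1/137)) + 60)) + 4743) = -8099 + ((-40 - 5*((-148 + 2/137) + 60)) + 4743) = -8099 + ((-40 - 5*(-20274/137 + 60)) + 4743) = -8099 + ((-40 - 5*(-12054/137)) + 4743) = -8099 + ((-40 + 60270/137) + 4743) = -8099 + (54790/137 + 4743) = -8099 + 704581/137 = -404982/137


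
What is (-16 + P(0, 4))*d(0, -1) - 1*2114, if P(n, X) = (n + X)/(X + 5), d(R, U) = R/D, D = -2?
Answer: -2114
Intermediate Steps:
d(R, U) = -R/2 (d(R, U) = R/(-2) = R*(-½) = -R/2)
P(n, X) = (X + n)/(5 + X)
(-16 + P(0, 4))*d(0, -1) - 1*2114 = (-16 + (4 + 0)/(5 + 4))*(-½*0) - 1*2114 = (-16 + 4/9)*0 - 2114 = -140/9*0 - 2114 = 0 - 2114 = -2114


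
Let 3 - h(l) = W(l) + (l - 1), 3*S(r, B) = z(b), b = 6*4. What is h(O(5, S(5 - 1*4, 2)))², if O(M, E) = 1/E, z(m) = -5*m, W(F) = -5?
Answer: 130321/1600 ≈ 81.451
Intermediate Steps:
b = 24
S(r, B) = -40 (S(r, B) = (-5*24)/3 = (⅓)*(-120) = -40)
h(l) = 9 - l (h(l) = 3 - (-5 + (l - 1)) = 3 - (-5 + (-1 + l)) = 3 - (-6 + l) = 3 + (6 - l) = 9 - l)
h(O(5, S(5 - 1*4, 2)))² = (9 - 1/(-40))² = (9 - 1*(-1/40))² = (9 + 1/40)² = (361/40)² = 130321/1600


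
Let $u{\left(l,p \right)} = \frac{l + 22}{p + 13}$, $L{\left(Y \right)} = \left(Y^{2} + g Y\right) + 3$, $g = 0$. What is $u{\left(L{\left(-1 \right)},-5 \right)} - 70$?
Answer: $- \frac{267}{4} \approx -66.75$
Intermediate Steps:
$L{\left(Y \right)} = 3 + Y^{2}$ ($L{\left(Y \right)} = \left(Y^{2} + 0 Y\right) + 3 = \left(Y^{2} + 0\right) + 3 = Y^{2} + 3 = 3 + Y^{2}$)
$u{\left(l,p \right)} = \frac{22 + l}{13 + p}$
$u{\left(L{\left(-1 \right)},-5 \right)} - 70 = \frac{22 + \left(3 + \left(-1\right)^{2}\right)}{13 - 5} - 70 = \frac{22 + \left(3 + 1\right)}{8} - 70 = \frac{22 + 4}{8} - 70 = \frac{1}{8} \cdot 26 - 70 = \frac{13}{4} - 70 = - \frac{267}{4}$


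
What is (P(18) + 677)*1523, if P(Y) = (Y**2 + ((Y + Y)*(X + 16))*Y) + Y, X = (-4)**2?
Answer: 33132865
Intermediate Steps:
X = 16
P(Y) = Y + 65*Y**2 (P(Y) = (Y**2 + ((Y + Y)*(16 + 16))*Y) + Y = (Y**2 + ((2*Y)*32)*Y) + Y = (Y**2 + (64*Y)*Y) + Y = (Y**2 + 64*Y**2) + Y = 65*Y**2 + Y = Y + 65*Y**2)
(P(18) + 677)*1523 = (18*(1 + 65*18) + 677)*1523 = (18*(1 + 1170) + 677)*1523 = (18*1171 + 677)*1523 = (21078 + 677)*1523 = 21755*1523 = 33132865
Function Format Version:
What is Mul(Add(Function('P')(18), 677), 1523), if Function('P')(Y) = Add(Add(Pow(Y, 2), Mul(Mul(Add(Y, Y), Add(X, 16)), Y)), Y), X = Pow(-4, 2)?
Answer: 33132865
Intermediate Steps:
X = 16
Function('P')(Y) = Add(Y, Mul(65, Pow(Y, 2))) (Function('P')(Y) = Add(Add(Pow(Y, 2), Mul(Mul(Add(Y, Y), Add(16, 16)), Y)), Y) = Add(Add(Pow(Y, 2), Mul(Mul(Mul(2, Y), 32), Y)), Y) = Add(Add(Pow(Y, 2), Mul(Mul(64, Y), Y)), Y) = Add(Add(Pow(Y, 2), Mul(64, Pow(Y, 2))), Y) = Add(Mul(65, Pow(Y, 2)), Y) = Add(Y, Mul(65, Pow(Y, 2))))
Mul(Add(Function('P')(18), 677), 1523) = Mul(Add(Mul(18, Add(1, Mul(65, 18))), 677), 1523) = Mul(Add(Mul(18, Add(1, 1170)), 677), 1523) = Mul(Add(Mul(18, 1171), 677), 1523) = Mul(Add(21078, 677), 1523) = Mul(21755, 1523) = 33132865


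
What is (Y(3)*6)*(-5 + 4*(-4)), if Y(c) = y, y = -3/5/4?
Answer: 189/10 ≈ 18.900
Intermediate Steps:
y = -3/20 (y = -3*⅕*(¼) = -⅗*¼ = -3/20 ≈ -0.15000)
Y(c) = -3/20
(Y(3)*6)*(-5 + 4*(-4)) = (-3/20*6)*(-5 + 4*(-4)) = -9*(-5 - 16)/10 = -9/10*(-21) = 189/10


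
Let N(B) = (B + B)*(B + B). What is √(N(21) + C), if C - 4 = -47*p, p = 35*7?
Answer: 57*I*√3 ≈ 98.727*I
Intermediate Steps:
p = 245
N(B) = 4*B² (N(B) = (2*B)*(2*B) = 4*B²)
C = -11511 (C = 4 - 47*245 = 4 - 11515 = -11511)
√(N(21) + C) = √(4*21² - 11511) = √(4*441 - 11511) = √(1764 - 11511) = √(-9747) = 57*I*√3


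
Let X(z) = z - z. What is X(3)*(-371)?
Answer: 0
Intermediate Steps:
X(z) = 0
X(3)*(-371) = 0*(-371) = 0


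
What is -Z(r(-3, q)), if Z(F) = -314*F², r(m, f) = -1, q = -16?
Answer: 314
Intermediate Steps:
-Z(r(-3, q)) = -(-314)*(-1)² = -(-314) = -1*(-314) = 314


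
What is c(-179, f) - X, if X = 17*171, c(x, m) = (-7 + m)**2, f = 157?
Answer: 19593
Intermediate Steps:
X = 2907
c(-179, f) - X = (-7 + 157)**2 - 1*2907 = 150**2 - 2907 = 22500 - 2907 = 19593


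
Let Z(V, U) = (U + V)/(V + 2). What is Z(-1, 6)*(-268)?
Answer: -1340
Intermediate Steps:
Z(V, U) = (U + V)/(2 + V)
Z(-1, 6)*(-268) = ((6 - 1)/(2 - 1))*(-268) = (5/1)*(-268) = (1*5)*(-268) = 5*(-268) = -1340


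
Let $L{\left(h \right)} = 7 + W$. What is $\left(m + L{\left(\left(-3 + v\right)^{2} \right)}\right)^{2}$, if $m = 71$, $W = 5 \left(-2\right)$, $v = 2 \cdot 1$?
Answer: $4624$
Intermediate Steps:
$v = 2$
$W = -10$
$L{\left(h \right)} = -3$ ($L{\left(h \right)} = 7 - 10 = -3$)
$\left(m + L{\left(\left(-3 + v\right)^{2} \right)}\right)^{2} = \left(71 - 3\right)^{2} = 68^{2} = 4624$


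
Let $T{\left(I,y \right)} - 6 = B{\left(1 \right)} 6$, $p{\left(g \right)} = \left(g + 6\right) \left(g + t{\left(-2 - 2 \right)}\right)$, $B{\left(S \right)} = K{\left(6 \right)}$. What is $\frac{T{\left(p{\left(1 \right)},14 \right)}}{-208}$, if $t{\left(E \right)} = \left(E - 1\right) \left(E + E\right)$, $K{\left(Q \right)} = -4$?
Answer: $\frac{9}{104} \approx 0.086538$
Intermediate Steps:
$B{\left(S \right)} = -4$
$t{\left(E \right)} = 2 E \left(-1 + E\right)$ ($t{\left(E \right)} = \left(-1 + E\right) 2 E = 2 E \left(-1 + E\right)$)
$p{\left(g \right)} = \left(6 + g\right) \left(40 + g\right)$ ($p{\left(g \right)} = \left(g + 6\right) \left(g + 2 \left(-2 - 2\right) \left(-1 - 4\right)\right) = \left(6 + g\right) \left(g + 2 \left(-4\right) \left(-1 - 4\right)\right) = \left(6 + g\right) \left(g + 2 \left(-4\right) \left(-5\right)\right) = \left(6 + g\right) \left(g + 40\right) = \left(6 + g\right) \left(40 + g\right)$)
$T{\left(I,y \right)} = -18$ ($T{\left(I,y \right)} = 6 - 24 = -18$)
$\frac{T{\left(p{\left(1 \right)},14 \right)}}{-208} = - \frac{18}{-208} = \left(-18\right) \left(- \frac{1}{208}\right) = \frac{9}{104}$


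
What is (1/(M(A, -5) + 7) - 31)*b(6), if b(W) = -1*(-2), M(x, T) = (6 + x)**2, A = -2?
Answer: -1424/23 ≈ -61.913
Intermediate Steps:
b(W) = 2
(1/(M(A, -5) + 7) - 31)*b(6) = (1/((6 - 2)**2 + 7) - 31)*2 = (1/(4**2 + 7) - 31)*2 = (1/(16 + 7) - 31)*2 = (1/23 - 31)*2 = -712/23*2 = -1424/23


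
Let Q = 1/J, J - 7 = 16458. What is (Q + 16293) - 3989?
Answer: 202585361/16465 ≈ 12304.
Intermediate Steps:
J = 16465 (J = 7 + 16458 = 16465)
Q = 1/16465 ≈ 6.0735e-5
(Q + 16293) - 3989 = (1/16465 + 16293) - 3989 = 268264246/16465 - 3989 = 202585361/16465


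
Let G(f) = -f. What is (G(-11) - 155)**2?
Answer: 20736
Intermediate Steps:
(G(-11) - 155)**2 = (-1*(-11) - 155)**2 = (11 - 155)**2 = (-144)**2 = 20736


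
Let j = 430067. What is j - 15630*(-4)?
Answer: 492587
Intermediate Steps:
j - 15630*(-4) = 430067 - 15630*(-4) = 430067 + 62520 = 492587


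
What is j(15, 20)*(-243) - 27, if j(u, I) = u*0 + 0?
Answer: -27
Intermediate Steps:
j(u, I) = 0 (j(u, I) = 0 + 0 = 0)
j(15, 20)*(-243) - 27 = 0*(-243) - 27 = 0 - 27 = -27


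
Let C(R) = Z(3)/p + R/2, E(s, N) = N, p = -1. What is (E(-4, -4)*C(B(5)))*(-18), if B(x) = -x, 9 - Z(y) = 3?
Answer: -612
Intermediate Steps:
Z(y) = 6 (Z(y) = 9 - 1*3 = 9 - 3 = 6)
C(R) = -6 + R/2 (C(R) = 6/(-1) + R/2 = 6*(-1) + R*(½) = -6 + R/2)
(E(-4, -4)*C(B(5)))*(-18) = -4*(-6 + (-1*5)/2)*(-18) = -4*(-6 + (½)*(-5))*(-18) = -4*(-6 - 5/2)*(-18) = -4*(-17/2)*(-18) = 34*(-18) = -612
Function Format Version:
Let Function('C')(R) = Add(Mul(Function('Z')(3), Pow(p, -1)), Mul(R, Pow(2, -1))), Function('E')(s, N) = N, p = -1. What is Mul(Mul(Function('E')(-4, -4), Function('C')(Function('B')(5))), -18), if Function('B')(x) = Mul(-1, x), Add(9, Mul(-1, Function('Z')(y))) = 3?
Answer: -612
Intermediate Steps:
Function('Z')(y) = 6 (Function('Z')(y) = Add(9, Mul(-1, 3)) = Add(9, -3) = 6)
Function('C')(R) = Add(-6, Mul(Rational(1, 2), R)) (Function('C')(R) = Add(Mul(6, Pow(-1, -1)), Mul(R, Pow(2, -1))) = Add(Mul(6, -1), Mul(R, Rational(1, 2))) = Add(-6, Mul(Rational(1, 2), R)))
Mul(Mul(Function('E')(-4, -4), Function('C')(Function('B')(5))), -18) = Mul(Mul(-4, Add(-6, Mul(Rational(1, 2), Mul(-1, 5)))), -18) = Mul(Mul(-4, Add(-6, Mul(Rational(1, 2), -5))), -18) = Mul(Mul(-4, Add(-6, Rational(-5, 2))), -18) = Mul(Mul(-4, Rational(-17, 2)), -18) = Mul(34, -18) = -612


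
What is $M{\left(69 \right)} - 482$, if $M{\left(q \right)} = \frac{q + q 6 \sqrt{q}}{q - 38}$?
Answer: $- \frac{14873}{31} + \frac{414 \sqrt{69}}{31} \approx -368.84$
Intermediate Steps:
$M{\left(q \right)} = \frac{q + 6 q^{\frac{3}{2}}}{-38 + q}$ ($M{\left(q \right)} = \frac{q + 6 q \sqrt{q}}{-38 + q} = \frac{q + 6 q^{\frac{3}{2}}}{-38 + q}$)
$M{\left(69 \right)} - 482 = \frac{69 + 6 \cdot 69^{\frac{3}{2}}}{-38 + 69} - 482 = \frac{69 + 6 \cdot 69 \sqrt{69}}{31} - 482 = \frac{69 + 414 \sqrt{69}}{31} - 482 = \left(\frac{69}{31} + \frac{414 \sqrt{69}}{31}\right) - 482 = - \frac{14873}{31} + \frac{414 \sqrt{69}}{31}$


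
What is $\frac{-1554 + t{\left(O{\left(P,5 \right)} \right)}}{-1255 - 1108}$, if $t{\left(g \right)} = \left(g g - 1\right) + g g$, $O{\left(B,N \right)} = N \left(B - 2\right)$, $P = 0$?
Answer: $\frac{1355}{2363} \approx 0.57342$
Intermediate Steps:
$O{\left(B,N \right)} = N \left(-2 + B\right)$
$t{\left(g \right)} = -1 + 2 g^{2}$ ($t{\left(g \right)} = \left(g^{2} - 1\right) + g^{2} = \left(-1 + g^{2}\right) + g^{2} = -1 + 2 g^{2}$)
$\frac{-1554 + t{\left(O{\left(P,5 \right)} \right)}}{-1255 - 1108} = \frac{-1554 - \left(1 - 2 \left(5 \left(-2 + 0\right)\right)^{2}\right)}{-1255 - 1108} = \frac{-1554 - \left(1 - 2 \left(5 \left(-2\right)\right)^{2}\right)}{-2363} = \left(-1554 - \left(1 - 2 \left(-10\right)^{2}\right)\right) \left(- \frac{1}{2363}\right) = \left(-1554 + \left(-1 + 2 \cdot 100\right)\right) \left(- \frac{1}{2363}\right) = \left(-1554 + \left(-1 + 200\right)\right) \left(- \frac{1}{2363}\right) = \left(-1554 + 199\right) \left(- \frac{1}{2363}\right) = \left(-1355\right) \left(- \frac{1}{2363}\right) = \frac{1355}{2363}$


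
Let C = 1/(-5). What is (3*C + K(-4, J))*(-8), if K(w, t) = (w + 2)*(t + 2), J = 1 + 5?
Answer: 664/5 ≈ 132.80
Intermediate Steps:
C = -1/5 ≈ -0.20000
J = 6
K(w, t) = (2 + t)*(2 + w) (K(w, t) = (2 + w)*(2 + t) = (2 + t)*(2 + w))
(3*C + K(-4, J))*(-8) = (3*(-1/5) + (4 + 2*6 + 2*(-4) + 6*(-4)))*(-8) = (-3/5 + (4 + 12 - 8 - 24))*(-8) = (-3/5 - 16)*(-8) = -83/5*(-8) = 664/5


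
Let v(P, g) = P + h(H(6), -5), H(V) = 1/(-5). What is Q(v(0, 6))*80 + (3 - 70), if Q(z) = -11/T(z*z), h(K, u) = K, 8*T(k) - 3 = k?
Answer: -45273/19 ≈ -2382.8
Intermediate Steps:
H(V) = -⅕
T(k) = 3/8 + k/8
v(P, g) = -⅕ + P (v(P, g) = P - ⅕ = -⅕ + P)
Q(z) = -11/(3/8 + z²/8) (Q(z) = -11/(3/8 + (z*z)/8) = -11/(3/8 + z²/8))
Q(v(0, 6))*80 + (3 - 70) = -88/(3 + (-⅕ + 0)²)*80 + (3 - 70) = -88/(3 + (-⅕)²)*80 - 67 = -88/(3 + 1/25)*80 - 67 = -88/76/25*80 - 67 = -88*25/76*80 - 67 = -550/19*80 - 67 = -44000/19 - 67 = -45273/19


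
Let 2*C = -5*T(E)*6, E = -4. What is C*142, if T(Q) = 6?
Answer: -12780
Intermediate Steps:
C = -90 (C = (-5*6*6)/2 = (-30*6)/2 = (1/2)*(-180) = -90)
C*142 = -90*142 = -12780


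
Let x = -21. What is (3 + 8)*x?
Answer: -231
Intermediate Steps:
(3 + 8)*x = (3 + 8)*(-21) = 11*(-21) = -231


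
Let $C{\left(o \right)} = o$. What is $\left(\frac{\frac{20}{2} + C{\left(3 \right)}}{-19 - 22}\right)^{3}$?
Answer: $- \frac{2197}{68921} \approx -0.031877$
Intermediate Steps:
$\left(\frac{\frac{20}{2} + C{\left(3 \right)}}{-19 - 22}\right)^{3} = \left(\frac{\frac{20}{2} + 3}{-19 - 22}\right)^{3} = \left(\frac{20 \cdot \frac{1}{2} + 3}{-41}\right)^{3} = \left(\left(10 + 3\right) \left(- \frac{1}{41}\right)\right)^{3} = \left(13 \left(- \frac{1}{41}\right)\right)^{3} = \left(- \frac{13}{41}\right)^{3} = - \frac{2197}{68921}$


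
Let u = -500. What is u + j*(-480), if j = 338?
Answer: -162740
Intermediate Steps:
u + j*(-480) = -500 + 338*(-480) = -500 - 162240 = -162740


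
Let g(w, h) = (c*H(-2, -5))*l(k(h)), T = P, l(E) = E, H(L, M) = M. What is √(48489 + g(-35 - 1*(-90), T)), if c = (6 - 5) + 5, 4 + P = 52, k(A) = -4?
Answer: 3*√5401 ≈ 220.47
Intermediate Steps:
P = 48 (P = -4 + 52 = 48)
c = 6 (c = 1 + 5 = 6)
T = 48
g(w, h) = 120 (g(w, h) = (6*(-5))*(-4) = -30*(-4) = 120)
√(48489 + g(-35 - 1*(-90), T)) = √(48489 + 120) = √48609 = 3*√5401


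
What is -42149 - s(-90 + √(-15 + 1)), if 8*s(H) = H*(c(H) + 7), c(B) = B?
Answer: -43081 + 173*I*√14/8 ≈ -43081.0 + 80.913*I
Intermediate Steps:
s(H) = H*(7 + H)/8 (s(H) = (H*(H + 7))/8 = (H*(7 + H))/8 = H*(7 + H)/8)
-42149 - s(-90 + √(-15 + 1)) = -42149 - (-90 + √(-15 + 1))*(7 + (-90 + √(-15 + 1)))/8 = -42149 - (-90 + √(-14))*(7 + (-90 + √(-14)))/8 = -42149 - (-90 + I*√14)*(7 + (-90 + I*√14))/8 = -42149 - (-90 + I*√14)*(-83 + I*√14)/8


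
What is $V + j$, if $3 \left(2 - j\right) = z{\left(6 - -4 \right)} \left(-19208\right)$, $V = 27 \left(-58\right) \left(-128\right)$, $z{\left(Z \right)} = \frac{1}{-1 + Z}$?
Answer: $\frac{5431358}{27} \approx 2.0116 \cdot 10^{5}$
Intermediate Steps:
$V = 200448$ ($V = \left(-1566\right) \left(-128\right) = 200448$)
$j = \frac{19262}{27}$ ($j = 2 - \frac{\frac{1}{-1 + \left(6 - -4\right)} \left(-19208\right)}{3} = 2 - \frac{\frac{1}{-1 + \left(6 + 4\right)} \left(-19208\right)}{3} = 2 - \frac{\frac{1}{-1 + 10} \left(-19208\right)}{3} = 2 - \frac{\frac{1}{9} \left(-19208\right)}{3} = 2 - - \frac{19208}{27} = 2 + \frac{19208}{27} = \frac{19262}{27} \approx 713.41$)
$V + j = 200448 + \frac{19262}{27} = \frac{5431358}{27}$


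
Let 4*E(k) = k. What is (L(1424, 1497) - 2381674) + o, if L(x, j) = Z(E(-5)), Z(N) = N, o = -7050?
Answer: -9554901/4 ≈ -2.3887e+6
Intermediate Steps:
E(k) = k/4
L(x, j) = -5/4 (L(x, j) = (¼)*(-5) = -5/4)
(L(1424, 1497) - 2381674) + o = (-5/4 - 2381674) - 7050 = -9526701/4 - 7050 = -9554901/4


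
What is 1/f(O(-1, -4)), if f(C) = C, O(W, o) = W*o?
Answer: ¼ ≈ 0.25000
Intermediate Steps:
1/f(O(-1, -4)) = 1/(-1*(-4)) = 1/4 = ¼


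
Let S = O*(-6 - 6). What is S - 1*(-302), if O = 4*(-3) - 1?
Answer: 458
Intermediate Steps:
O = -13 (O = -12 - 1 = -13)
S = 156 (S = -13*(-6 - 6) = -13*(-12) = 156)
S - 1*(-302) = 156 - 1*(-302) = 156 + 302 = 458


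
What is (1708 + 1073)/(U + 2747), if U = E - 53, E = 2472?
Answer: 309/574 ≈ 0.53833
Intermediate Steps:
U = 2419 (U = 2472 - 53 = 2419)
(1708 + 1073)/(U + 2747) = (1708 + 1073)/(2419 + 2747) = 2781/5166 = 2781*(1/5166) = 309/574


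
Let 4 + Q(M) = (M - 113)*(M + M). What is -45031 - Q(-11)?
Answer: -47755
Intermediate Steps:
Q(M) = -4 + 2*M*(-113 + M) (Q(M) = -4 + (M - 113)*(M + M) = -4 + (-113 + M)*(2*M) = -4 + 2*M*(-113 + M))
-45031 - Q(-11) = -45031 - (-4 - 226*(-11) + 2*(-11)²) = -45031 - (-4 + 2486 + 2*121) = -45031 - (-4 + 2486 + 242) = -45031 - 1*2724 = -45031 - 2724 = -47755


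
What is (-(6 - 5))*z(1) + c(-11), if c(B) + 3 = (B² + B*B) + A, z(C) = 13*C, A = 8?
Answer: 234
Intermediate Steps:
c(B) = 5 + 2*B² (c(B) = -3 + ((B² + B*B) + 8) = -3 + ((B² + B²) + 8) = -3 + (2*B² + 8) = -3 + (8 + 2*B²) = 5 + 2*B²)
(-(6 - 5))*z(1) + c(-11) = (-(6 - 5))*(13*1) + (5 + 2*(-11)²) = -1*1*13 + (5 + 2*121) = -1*13 + (5 + 242) = -13 + 247 = 234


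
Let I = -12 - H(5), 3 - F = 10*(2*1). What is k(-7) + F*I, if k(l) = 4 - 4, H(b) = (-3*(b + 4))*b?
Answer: -2091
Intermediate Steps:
H(b) = b*(-12 - 3*b) (H(b) = (-3*(4 + b))*b = (-12 - 3*b)*b = b*(-12 - 3*b))
k(l) = 0
F = -17 (F = 3 - 10*2*1 = 3 - 10*2 = 3 - 1*20 = 3 - 20 = -17)
I = 123 (I = -12 - (-3)*5*(4 + 5) = -12 - (-3)*5*9 = -12 - 1*(-135) = -12 + 135 = 123)
k(-7) + F*I = 0 - 17*123 = 0 - 2091 = -2091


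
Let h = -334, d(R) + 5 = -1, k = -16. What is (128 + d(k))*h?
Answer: -40748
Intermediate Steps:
d(R) = -6 (d(R) = -5 - 1 = -6)
(128 + d(k))*h = (128 - 6)*(-334) = 122*(-334) = -40748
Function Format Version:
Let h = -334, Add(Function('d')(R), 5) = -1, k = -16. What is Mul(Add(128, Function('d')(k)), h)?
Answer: -40748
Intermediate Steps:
Function('d')(R) = -6 (Function('d')(R) = Add(-5, -1) = -6)
Mul(Add(128, Function('d')(k)), h) = Mul(Add(128, -6), -334) = Mul(122, -334) = -40748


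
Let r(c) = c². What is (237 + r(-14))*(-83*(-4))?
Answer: 143756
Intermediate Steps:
(237 + r(-14))*(-83*(-4)) = (237 + (-14)²)*(-83*(-4)) = (237 + 196)*332 = 433*332 = 143756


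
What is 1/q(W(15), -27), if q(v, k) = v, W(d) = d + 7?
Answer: 1/22 ≈ 0.045455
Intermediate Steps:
W(d) = 7 + d
1/q(W(15), -27) = 1/(7 + 15) = 1/22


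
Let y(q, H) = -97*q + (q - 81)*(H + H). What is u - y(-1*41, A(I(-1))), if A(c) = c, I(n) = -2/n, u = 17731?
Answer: 14242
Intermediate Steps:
y(q, H) = -97*q + 2*H*(-81 + q) (y(q, H) = -97*q + (-81 + q)*(2*H) = -97*q + 2*H*(-81 + q))
u - y(-1*41, A(I(-1))) = 17731 - (-(-324)/(-1) - (-97)*41 + 2*(-2/(-1))*(-1*41)) = 17731 - (-(-324)*(-1) - 97*(-41) + 2*(-2*(-1))*(-41)) = 17731 - (-162*2 + 3977 + 2*2*(-41)) = 17731 - (-324 + 3977 - 164) = 17731 - 1*3489 = 17731 - 3489 = 14242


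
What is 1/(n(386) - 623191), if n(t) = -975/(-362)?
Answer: -362/225594167 ≈ -1.6047e-6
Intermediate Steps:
n(t) = 975/362 (n(t) = -975*(-1/362) = 975/362)
1/(n(386) - 623191) = 1/(975/362 - 623191) = 1/(-225594167/362) = -362/225594167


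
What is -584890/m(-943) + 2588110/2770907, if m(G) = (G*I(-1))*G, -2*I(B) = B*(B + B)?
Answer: 170528261940/107131577341 ≈ 1.5918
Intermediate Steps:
I(B) = -B² (I(B) = -B*(B + B)/2 = -B*2*B/2 = -B²)
m(G) = -G² (m(G) = (G*(-1*(-1)²))*G = (G*(-1*1))*G = (G*(-1))*G = (-G)*G = -G²)
-584890/m(-943) + 2588110/2770907 = -584890/((-1*(-943)²)) + 2588110/2770907 = -584890/((-1*889249)) + 2588110*(1/2770907) = -584890/(-889249) + 2588110/2770907 = -584890*(-1/889249) + 2588110/2770907 = 25430/38663 + 2588110/2770907 = 170528261940/107131577341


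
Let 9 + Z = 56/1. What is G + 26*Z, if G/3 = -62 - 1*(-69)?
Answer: 1243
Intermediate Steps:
G = 21 (G = 3*(-62 - 1*(-69)) = 3*(-62 + 69) = 3*7 = 21)
Z = 47 (Z = -9 + 56/1 = -9 + 56*1 = -9 + 56 = 47)
G + 26*Z = 21 + 26*47 = 21 + 1222 = 1243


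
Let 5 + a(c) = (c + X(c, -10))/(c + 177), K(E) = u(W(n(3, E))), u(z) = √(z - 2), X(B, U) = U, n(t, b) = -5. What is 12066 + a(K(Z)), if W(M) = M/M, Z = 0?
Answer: 377869361/31330 + 187*I/31330 ≈ 12061.0 + 0.0059687*I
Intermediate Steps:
W(M) = 1
u(z) = √(-2 + z)
K(E) = I (K(E) = √(-2 + 1) = √(-1) = I)
a(c) = -5 + (-10 + c)/(177 + c) (a(c) = -5 + (c - 10)/(c + 177) = -5 + (-10 + c)/(177 + c))
12066 + a(K(Z)) = 12066 + (-895 - 4*I)/(177 + I) = 12066 + ((177 - I)/31330)*(-895 - 4*I) = 12066 + (-895 - 4*I)*(177 - I)/31330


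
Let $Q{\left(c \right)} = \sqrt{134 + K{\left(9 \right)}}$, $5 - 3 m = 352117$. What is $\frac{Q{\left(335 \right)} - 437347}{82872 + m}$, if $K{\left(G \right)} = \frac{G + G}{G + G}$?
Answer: $\frac{1312041}{103496} - \frac{9 \sqrt{15}}{103496} \approx 12.677$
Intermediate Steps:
$m = - \frac{352112}{3}$ ($m = \frac{5}{3} - \frac{352117}{3} = - \frac{352112}{3} \approx -1.1737 \cdot 10^{5}$)
$K{\left(G \right)} = 1$ ($K{\left(G \right)} = \frac{2 G}{2 G} = 2 G \frac{1}{2 G} = 1$)
$Q{\left(c \right)} = 3 \sqrt{15}$ ($Q{\left(c \right)} = \sqrt{134 + 1} = \sqrt{135} = 3 \sqrt{15}$)
$\frac{Q{\left(335 \right)} - 437347}{82872 + m} = \frac{3 \sqrt{15} - 437347}{82872 - \frac{352112}{3}} = \frac{-437347 + 3 \sqrt{15}}{- \frac{103496}{3}} = \left(-437347 + 3 \sqrt{15}\right) \left(- \frac{3}{103496}\right) = \frac{1312041}{103496} - \frac{9 \sqrt{15}}{103496}$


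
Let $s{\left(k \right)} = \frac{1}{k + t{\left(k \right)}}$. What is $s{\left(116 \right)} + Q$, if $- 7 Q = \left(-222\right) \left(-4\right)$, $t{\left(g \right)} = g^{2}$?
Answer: $- \frac{12051929}{95004} \approx -126.86$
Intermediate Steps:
$s{\left(k \right)} = \frac{1}{k + k^{2}}$
$Q = - \frac{888}{7}$ ($Q = - \frac{\left(-222\right) \left(-4\right)}{7} = \left(- \frac{1}{7}\right) 888 = - \frac{888}{7} \approx -126.86$)
$s{\left(116 \right)} + Q = \frac{1}{116 \left(1 + 116\right)} - \frac{888}{7} = \frac{1}{116 \cdot 117} - \frac{888}{7} = \frac{1}{116} \cdot \frac{1}{117} - \frac{888}{7} = \frac{1}{13572} - \frac{888}{7} = - \frac{12051929}{95004}$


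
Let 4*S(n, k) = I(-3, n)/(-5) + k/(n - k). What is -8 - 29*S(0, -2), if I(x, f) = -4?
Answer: -131/20 ≈ -6.5500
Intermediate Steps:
S(n, k) = ⅕ + k/(4*(n - k)) (S(n, k) = (-4/(-5) + k/(n - k))/4 = (-4*(-⅕) + k/(n - k))/4 = (⅘ + k/(n - k))/4 = ⅕ + k/(4*(n - k)))
-8 - 29*S(0, -2) = -8 - 29*(-⅕*0 - 1/20*(-2))/(-2 - 1*0) = -8 - 29*(0 + ⅒)/(-2 + 0) = -8 - 29*(⅒)/(-2) = -8 - 29*(-½*⅒) = -8 - 29*(-1)/20 = -8 - 29*(-1/20) = -8 + 29/20 = -131/20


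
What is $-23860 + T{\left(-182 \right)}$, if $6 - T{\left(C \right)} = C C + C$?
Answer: $-56796$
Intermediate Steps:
$T{\left(C \right)} = 6 - C - C^{2}$ ($T{\left(C \right)} = 6 - \left(C C + C\right) = 6 - \left(C^{2} + C\right) = 6 - \left(C + C^{2}\right) = 6 - C - C^{2}$)
$-23860 + T{\left(-182 \right)} = -23860 - 32936 = -56796$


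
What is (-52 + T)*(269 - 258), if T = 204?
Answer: 1672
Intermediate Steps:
(-52 + T)*(269 - 258) = (-52 + 204)*(269 - 258) = 152*11 = 1672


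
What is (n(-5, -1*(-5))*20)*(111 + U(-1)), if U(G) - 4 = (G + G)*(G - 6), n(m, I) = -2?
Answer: -5160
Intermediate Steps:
U(G) = 4 + 2*G*(-6 + G) (U(G) = 4 + (G + G)*(G - 6) = 4 + (2*G)*(-6 + G) = 4 + 2*G*(-6 + G))
(n(-5, -1*(-5))*20)*(111 + U(-1)) = (-2*20)*(111 + (4 - 12*(-1) + 2*(-1)²)) = -40*(111 + (4 + 12 + 2*1)) = -40*(111 + (4 + 12 + 2)) = -40*(111 + 18) = -40*129 = -5160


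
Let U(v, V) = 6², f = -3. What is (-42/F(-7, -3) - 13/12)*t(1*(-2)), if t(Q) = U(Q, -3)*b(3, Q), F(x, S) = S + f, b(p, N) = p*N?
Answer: -1278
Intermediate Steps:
b(p, N) = N*p
U(v, V) = 36
F(x, S) = -3 + S (F(x, S) = S - 3 = -3 + S)
t(Q) = 108*Q (t(Q) = 36*(Q*3) = 36*(3*Q) = 108*Q)
(-42/F(-7, -3) - 13/12)*t(1*(-2)) = (-42/(-3 - 3) - 13/12)*(108*(1*(-2))) = (-42/(-6) - 13*1/12)*(108*(-2)) = (-42*(-⅙) - 13/12)*(-216) = (7 - 13/12)*(-216) = (71/12)*(-216) = -1278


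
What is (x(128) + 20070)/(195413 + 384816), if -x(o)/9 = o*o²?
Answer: -18854298/580229 ≈ -32.495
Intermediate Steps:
x(o) = -9*o³ (x(o) = -9*o*o² = -9*o³)
(x(128) + 20070)/(195413 + 384816) = (-9*128³ + 20070)/(195413 + 384816) = (-9*2097152 + 20070)/580229 = (-18874368 + 20070)*(1/580229) = -18854298*1/580229 = -18854298/580229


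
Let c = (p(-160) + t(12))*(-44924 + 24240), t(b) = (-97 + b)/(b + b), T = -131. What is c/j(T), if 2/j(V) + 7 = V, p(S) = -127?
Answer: -372617089/2 ≈ -1.8631e+8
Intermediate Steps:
t(b) = (-97 + b)/(2*b) (t(b) = (-97 + b)/((2*b)) = (-97 + b)*(1/(2*b)) = (-97 + b)/(2*b))
j(V) = 2/(-7 + V)
c = 16200743/6 (c = (-127 + (1/2)*(-97 + 12)/12)*(-44924 + 24240) = (-127 + (1/2)*(1/12)*(-85))*(-20684) = (-127 - 85/24)*(-20684) = -3133/24*(-20684) = 16200743/6 ≈ 2.7001e+6)
c/j(T) = 16200743/(6*((2/(-7 - 131)))) = 16200743/(6*((2/(-138)))) = 16200743/(6*((2*(-1/138)))) = 16200743/(6*(-1/69)) = (16200743/6)*(-69) = -372617089/2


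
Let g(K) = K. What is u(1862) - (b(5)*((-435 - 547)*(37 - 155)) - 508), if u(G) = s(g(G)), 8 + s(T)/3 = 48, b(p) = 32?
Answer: -3707404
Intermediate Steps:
s(T) = 120 (s(T) = -24 + 3*48 = -24 + 144 = 120)
u(G) = 120
u(1862) - (b(5)*((-435 - 547)*(37 - 155)) - 508) = 120 - (32*((-435 - 547)*(37 - 155)) - 508) = 120 - (32*(-982*(-118)) - 508) = 120 - (32*115876 - 508) = 120 - (3708032 - 508) = 120 - 1*3707524 = 120 - 3707524 = -3707404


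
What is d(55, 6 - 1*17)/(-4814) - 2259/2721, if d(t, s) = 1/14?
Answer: -50750095/61128172 ≈ -0.83022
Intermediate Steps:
d(t, s) = 1/14
d(55, 6 - 1*17)/(-4814) - 2259/2721 = (1/14)/(-4814) - 2259/2721 = (1/14)*(-1/4814) - 2259*1/2721 = -1/67396 - 753/907 = -50750095/61128172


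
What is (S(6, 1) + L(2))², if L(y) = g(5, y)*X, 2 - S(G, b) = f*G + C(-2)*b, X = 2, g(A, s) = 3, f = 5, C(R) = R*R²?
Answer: 196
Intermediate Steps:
C(R) = R³
S(G, b) = 2 - 5*G + 8*b (S(G, b) = 2 - (5*G + (-2)³*b) = 2 - (5*G - 8*b) = 2 - (-8*b + 5*G) = 2 + (-5*G + 8*b) = 2 - 5*G + 8*b)
L(y) = 6 (L(y) = 3*2 = 6)
(S(6, 1) + L(2))² = ((2 - 5*6 + 8*1) + 6)² = ((2 - 30 + 8) + 6)² = (-20 + 6)² = (-14)² = 196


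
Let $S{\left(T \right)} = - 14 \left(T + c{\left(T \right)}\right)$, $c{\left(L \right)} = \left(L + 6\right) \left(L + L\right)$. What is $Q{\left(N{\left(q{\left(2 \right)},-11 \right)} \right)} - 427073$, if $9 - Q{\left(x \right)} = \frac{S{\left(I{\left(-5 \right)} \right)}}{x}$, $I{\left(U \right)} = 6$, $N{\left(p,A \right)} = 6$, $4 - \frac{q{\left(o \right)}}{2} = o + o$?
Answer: $-426714$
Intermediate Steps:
$q{\left(o \right)} = 8 - 4 o$ ($q{\left(o \right)} = 8 - 2 \left(o + o\right) = 8 - 2 \cdot 2 o = 8 - 4 o$)
$c{\left(L \right)} = 2 L \left(6 + L\right)$ ($c{\left(L \right)} = \left(6 + L\right) 2 L = 2 L \left(6 + L\right)$)
$S{\left(T \right)} = - 14 T - 28 T \left(6 + T\right)$ ($S{\left(T \right)} = - 14 \left(T + 2 T \left(6 + T\right)\right) = - 14 T - 28 T \left(6 + T\right)$)
$Q{\left(x \right)} = 9 + \frac{2100}{x}$ ($Q{\left(x \right)} = 9 - \frac{14 \cdot 6 \left(-13 - 12\right)}{x} = 9 - \frac{14 \cdot 6 \left(-25\right)}{x} = 9 - - \frac{2100}{x} = 9 + \frac{2100}{x}$)
$Q{\left(N{\left(q{\left(2 \right)},-11 \right)} \right)} - 427073 = \left(9 + \frac{2100}{6}\right) - 427073 = \left(9 + 2100 \cdot \frac{1}{6}\right) - 427073 = \left(9 + 350\right) - 427073 = 359 - 427073 = -426714$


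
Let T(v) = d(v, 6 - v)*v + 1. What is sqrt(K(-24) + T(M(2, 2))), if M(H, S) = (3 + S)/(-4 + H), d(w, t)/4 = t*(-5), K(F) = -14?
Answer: 2*sqrt(103) ≈ 20.298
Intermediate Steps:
d(w, t) = -20*t (d(w, t) = 4*(t*(-5)) = 4*(-5*t) = -20*t)
M(H, S) = (3 + S)/(-4 + H)
T(v) = 1 + v*(-120 + 20*v) (T(v) = (-20*(6 - v))*v + 1 = (-120 + 20*v)*v + 1 = v*(-120 + 20*v) + 1 = 1 + v*(-120 + 20*v))
sqrt(K(-24) + T(M(2, 2))) = sqrt(-14 + (1 + 20*((3 + 2)/(-4 + 2))*(-6 + (3 + 2)/(-4 + 2)))) = sqrt(-14 + (1 + 20*(5/(-2))*(-6 + 5/(-2)))) = sqrt(-14 + (1 + 20*(-1/2*5)*(-6 - 1/2*5))) = sqrt(-14 + (1 + 20*(-5/2)*(-6 - 5/2))) = sqrt(-14 + (1 + 20*(-5/2)*(-17/2))) = sqrt(-14 + (1 + 425)) = sqrt(-14 + 426) = sqrt(412) = 2*sqrt(103)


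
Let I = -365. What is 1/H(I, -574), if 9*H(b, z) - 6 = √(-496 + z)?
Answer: 27/553 - 9*I*√1070/1106 ≈ 0.048825 - 0.26618*I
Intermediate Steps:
H(b, z) = ⅔ + √(-496 + z)/9
1/H(I, -574) = 1/(⅔ + √(-496 - 574)/9) = 1/(⅔ + √(-1070)/9) = 1/(⅔ + (I*√1070)/9) = 1/(⅔ + I*√1070/9)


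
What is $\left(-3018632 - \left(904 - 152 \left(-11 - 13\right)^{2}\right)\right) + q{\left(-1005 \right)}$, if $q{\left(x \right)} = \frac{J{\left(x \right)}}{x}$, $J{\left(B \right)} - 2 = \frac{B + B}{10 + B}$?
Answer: $- \frac{117276428176}{39999} \approx -2.932 \cdot 10^{6}$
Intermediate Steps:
$J{\left(B \right)} = 2 + \frac{2 B}{10 + B}$ ($J{\left(B \right)} = 2 + \frac{B + B}{10 + B} = 2 + \frac{2 B}{10 + B}$)
$q{\left(x \right)} = \frac{4 \left(5 + x\right)}{x \left(10 + x\right)}$ ($q{\left(x \right)} = \frac{4 \frac{1}{10 + x} \left(5 + x\right)}{x} = \frac{4 \left(5 + x\right)}{x \left(10 + x\right)}$)
$\left(-3018632 - \left(904 - 152 \left(-11 - 13\right)^{2}\right)\right) + q{\left(-1005 \right)} = \left(-3018632 - \left(904 - 152 \left(-11 - 13\right)^{2}\right)\right) + \frac{4 \left(5 - 1005\right)}{\left(-1005\right) \left(10 - 1005\right)} = \left(-3018632 - \left(904 - 152 \left(-24\right)^{2}\right)\right) + 4 \left(- \frac{1}{1005}\right) \frac{1}{-995} \left(-1000\right) = \left(-3018632 + \left(-904 + 152 \cdot 576\right)\right) + 4 \left(- \frac{1}{1005}\right) \left(- \frac{1}{995}\right) \left(-1000\right) = \left(-3018632 + \left(-904 + 87552\right)\right) - \frac{160}{39999} = \left(-3018632 + 86648\right) - \frac{160}{39999} = -2931984 - \frac{160}{39999} = - \frac{117276428176}{39999}$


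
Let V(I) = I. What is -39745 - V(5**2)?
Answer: -39770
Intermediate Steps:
-39745 - V(5**2) = -39745 - 1*5**2 = -39745 - 1*25 = -39745 - 25 = -39770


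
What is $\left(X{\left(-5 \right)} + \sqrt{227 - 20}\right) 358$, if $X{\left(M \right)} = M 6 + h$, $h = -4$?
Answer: $-12172 + 1074 \sqrt{23} \approx -7021.3$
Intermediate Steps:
$X{\left(M \right)} = -4 + 6 M$ ($X{\left(M \right)} = M 6 - 4 = 6 M - 4 = -4 + 6 M$)
$\left(X{\left(-5 \right)} + \sqrt{227 - 20}\right) 358 = \left(\left(-4 + 6 \left(-5\right)\right) + \sqrt{227 - 20}\right) 358 = \left(\left(-4 - 30\right) + \sqrt{207}\right) 358 = \left(-34 + 3 \sqrt{23}\right) 358 = -12172 + 1074 \sqrt{23}$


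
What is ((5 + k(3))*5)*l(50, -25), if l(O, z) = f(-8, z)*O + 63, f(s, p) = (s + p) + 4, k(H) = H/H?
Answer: -41610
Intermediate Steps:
k(H) = 1
f(s, p) = 4 + p + s (f(s, p) = (p + s) + 4 = 4 + p + s)
l(O, z) = 63 + O*(-4 + z) (l(O, z) = (4 + z - 8)*O + 63 = (-4 + z)*O + 63 = O*(-4 + z) + 63 = 63 + O*(-4 + z))
((5 + k(3))*5)*l(50, -25) = ((5 + 1)*5)*(63 + 50*(-4 - 25)) = (6*5)*(63 + 50*(-29)) = 30*(63 - 1450) = 30*(-1387) = -41610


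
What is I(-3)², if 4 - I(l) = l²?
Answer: 25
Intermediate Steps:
I(l) = 4 - l²
I(-3)² = (4 - 1*(-3)²)² = (4 - 1*9)² = (4 - 9)² = (-5)² = 25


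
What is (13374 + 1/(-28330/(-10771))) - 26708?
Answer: -377741449/28330 ≈ -13334.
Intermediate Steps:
(13374 + 1/(-28330/(-10771))) - 26708 = (13374 + 1/(-28330*(-1/10771))) - 26708 = (13374 + 1/(28330/10771)) - 26708 = (13374 + 10771/28330) - 26708 = 378896191/28330 - 26708 = -377741449/28330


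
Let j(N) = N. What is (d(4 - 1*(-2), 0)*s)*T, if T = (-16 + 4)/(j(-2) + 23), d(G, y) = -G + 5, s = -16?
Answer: -64/7 ≈ -9.1429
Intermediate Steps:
d(G, y) = 5 - G
T = -4/7 (T = (-16 + 4)/(-2 + 23) = -12/21 = -12*1/21 = -4/7 ≈ -0.57143)
(d(4 - 1*(-2), 0)*s)*T = ((5 - (4 - 1*(-2)))*(-16))*(-4/7) = ((5 - (4 + 2))*(-16))*(-4/7) = ((5 - 1*6)*(-16))*(-4/7) = ((5 - 6)*(-16))*(-4/7) = -1*(-16)*(-4/7) = 16*(-4/7) = -64/7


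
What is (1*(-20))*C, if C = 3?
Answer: -60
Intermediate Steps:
(1*(-20))*C = (1*(-20))*3 = -20*3 = -60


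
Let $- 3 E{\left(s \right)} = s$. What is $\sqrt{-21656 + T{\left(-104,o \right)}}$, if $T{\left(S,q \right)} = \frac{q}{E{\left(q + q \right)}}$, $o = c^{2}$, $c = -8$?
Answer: $\frac{i \sqrt{86630}}{2} \approx 147.16 i$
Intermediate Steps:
$o = 64$ ($o = \left(-8\right)^{2} = 64$)
$E{\left(s \right)} = - \frac{s}{3}$
$T{\left(S,q \right)} = - \frac{3}{2}$ ($T{\left(S,q \right)} = \frac{q}{\left(- \frac{1}{3}\right) \left(q + q\right)} = \frac{q}{\left(- \frac{1}{3}\right) 2 q} = \frac{q}{\left(- \frac{2}{3}\right) q} = q \left(- \frac{3}{2 q}\right) = - \frac{3}{2}$)
$\sqrt{-21656 + T{\left(-104,o \right)}} = \sqrt{-21656 - \frac{3}{2}} = \sqrt{- \frac{43315}{2}} = \frac{i \sqrt{86630}}{2}$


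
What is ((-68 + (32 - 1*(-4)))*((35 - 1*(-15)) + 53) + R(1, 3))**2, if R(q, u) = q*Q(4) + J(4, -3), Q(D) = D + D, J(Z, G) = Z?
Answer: 10784656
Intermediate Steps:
Q(D) = 2*D
R(q, u) = 4 + 8*q (R(q, u) = q*(2*4) + 4 = q*8 + 4 = 8*q + 4 = 4 + 8*q)
((-68 + (32 - 1*(-4)))*((35 - 1*(-15)) + 53) + R(1, 3))**2 = ((-68 + (32 - 1*(-4)))*((35 - 1*(-15)) + 53) + (4 + 8*1))**2 = ((-68 + (32 + 4))*((35 + 15) + 53) + (4 + 8))**2 = ((-68 + 36)*(50 + 53) + 12)**2 = (-32*103 + 12)**2 = (-3296 + 12)**2 = (-3284)**2 = 10784656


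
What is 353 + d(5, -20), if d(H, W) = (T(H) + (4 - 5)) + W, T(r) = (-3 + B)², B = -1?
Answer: 348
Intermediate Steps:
T(r) = 16 (T(r) = (-3 - 1)² = (-4)² = 16)
d(H, W) = 15 + W (d(H, W) = (16 + (4 - 5)) + W = (16 - 1) + W = 15 + W)
353 + d(5, -20) = 353 + (15 - 20) = 353 - 5 = 348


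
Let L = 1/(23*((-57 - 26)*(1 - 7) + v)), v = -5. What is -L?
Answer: -1/11339 ≈ -8.8191e-5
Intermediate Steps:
L = 1/11339 (L = 1/(23*((-57 - 26)*(1 - 7) - 5)) = 1/(23*(-83*(-6) - 5)) = 1/(23*(498 - 5)) = 1/(23*493) = 1/11339 ≈ 8.8191e-5)
-L = -1*1/11339 = -1/11339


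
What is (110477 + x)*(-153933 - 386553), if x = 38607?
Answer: -80577814824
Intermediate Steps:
(110477 + x)*(-153933 - 386553) = (110477 + 38607)*(-153933 - 386553) = 149084*(-540486) = -80577814824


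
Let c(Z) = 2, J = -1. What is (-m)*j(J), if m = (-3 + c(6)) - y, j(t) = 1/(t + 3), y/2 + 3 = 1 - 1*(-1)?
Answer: -1/2 ≈ -0.50000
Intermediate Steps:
y = -2 (y = -6 + 2*(1 - 1*(-1)) = -6 + 2*(1 + 1) = -6 + 2*2 = -6 + 4 = -2)
j(t) = 1/(3 + t)
m = 1 (m = (-3 + 2) - 1*(-2) = -1 + 2 = 1)
(-m)*j(J) = (-1*1)/(3 - 1) = -1/2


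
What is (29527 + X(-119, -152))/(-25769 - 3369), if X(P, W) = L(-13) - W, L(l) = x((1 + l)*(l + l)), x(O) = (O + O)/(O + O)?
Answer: -14840/14569 ≈ -1.0186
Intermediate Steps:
x(O) = 1 (x(O) = (2*O)/((2*O)) = (2*O)*(1/(2*O)) = 1)
L(l) = 1
X(P, W) = 1 - W
(29527 + X(-119, -152))/(-25769 - 3369) = (29527 + (1 - 1*(-152)))/(-25769 - 3369) = (29527 + (1 + 152))/(-29138) = (29527 + 153)*(-1/29138) = 29680*(-1/29138) = -14840/14569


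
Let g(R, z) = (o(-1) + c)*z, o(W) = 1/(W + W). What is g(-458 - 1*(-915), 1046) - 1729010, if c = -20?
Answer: -1750453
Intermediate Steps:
o(W) = 1/(2*W)
g(R, z) = -41*z/2 (g(R, z) = ((1/2)/(-1) - 20)*z = ((1/2)*(-1) - 20)*z = (-1/2 - 20)*z = -41*z/2)
g(-458 - 1*(-915), 1046) - 1729010 = -41/2*1046 - 1729010 = -21443 - 1729010 = -1750453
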